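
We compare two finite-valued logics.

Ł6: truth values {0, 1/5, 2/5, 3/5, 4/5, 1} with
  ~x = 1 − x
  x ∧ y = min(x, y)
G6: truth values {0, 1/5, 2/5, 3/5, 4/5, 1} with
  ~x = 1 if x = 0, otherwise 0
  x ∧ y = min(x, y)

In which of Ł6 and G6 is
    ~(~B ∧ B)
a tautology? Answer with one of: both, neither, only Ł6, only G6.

In Ł6: at B = 1/5 the value is 4/5 — not a tautology.
In G6: every assignment gives 1 — tautology.

only G6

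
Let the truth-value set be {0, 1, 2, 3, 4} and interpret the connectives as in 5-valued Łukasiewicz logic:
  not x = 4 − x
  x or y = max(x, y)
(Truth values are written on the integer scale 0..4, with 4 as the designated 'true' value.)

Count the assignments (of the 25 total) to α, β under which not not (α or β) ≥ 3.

value 4: 9 assignments (counts)
value 3: 7 assignments (counts)
value 2: 5 assignments
value 1: 3 assignments
value 0: 1 assignment
So 16 of the 25 assignments meet the threshold.

16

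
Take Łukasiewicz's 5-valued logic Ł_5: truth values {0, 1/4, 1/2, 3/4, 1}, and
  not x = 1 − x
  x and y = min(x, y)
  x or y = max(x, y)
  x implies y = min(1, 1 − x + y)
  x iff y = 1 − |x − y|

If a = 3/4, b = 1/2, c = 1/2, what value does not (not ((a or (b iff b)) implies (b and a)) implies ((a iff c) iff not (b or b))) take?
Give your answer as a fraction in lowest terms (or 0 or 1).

0

b iff b = 1/2 iff 1/2 = 1
a or (b iff b) = 3/4 or 1 = 1
b and a = 1/2 and 3/4 = 1/2
(a or (b iff b)) implies (b and a) = 1 implies 1/2 = 1/2
not ((a or (b iff b)) implies (b and a)) = not 1/2 = 1/2
a iff c = 3/4 iff 1/2 = 3/4
b or b = 1/2 or 1/2 = 1/2
not (b or b) = not 1/2 = 1/2
(a iff c) iff not (b or b) = 3/4 iff 1/2 = 3/4
not ((a or (b iff b)) implies (b and a)) implies ((a iff c) iff not (b or b)) = 1/2 implies 3/4 = 1
not (not ((a or (b iff b)) implies (b and a)) implies ((a iff c) iff not (b or b))) = not 1 = 0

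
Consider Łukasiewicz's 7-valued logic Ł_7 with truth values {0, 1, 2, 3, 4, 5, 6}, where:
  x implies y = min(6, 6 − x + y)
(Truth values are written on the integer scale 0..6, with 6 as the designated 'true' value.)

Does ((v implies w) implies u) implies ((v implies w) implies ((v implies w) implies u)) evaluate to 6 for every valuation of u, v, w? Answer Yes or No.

At u = 5, v = 4, w = 1, for instance:
v implies w = 4 implies 1 = 3
(v implies w) implies u = 3 implies 5 = 6
v implies w = 4 implies 1 = 3
(v implies w) implies ((v implies w) implies u) = 3 implies 6 = 6
((v implies w) implies u) implies ((v implies w) implies ((v implies w) implies u)) = 6 implies 6 = 6
and checking the remaining 342 assignments likewise gives ≥ 6 in every case.

Yes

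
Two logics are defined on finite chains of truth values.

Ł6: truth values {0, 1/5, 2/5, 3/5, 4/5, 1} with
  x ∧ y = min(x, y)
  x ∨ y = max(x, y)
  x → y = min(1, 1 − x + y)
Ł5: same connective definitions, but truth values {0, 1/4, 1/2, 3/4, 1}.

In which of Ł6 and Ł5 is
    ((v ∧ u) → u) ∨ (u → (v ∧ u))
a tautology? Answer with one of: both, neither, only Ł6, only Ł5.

In Ł6: every assignment gives 1 — tautology.
In Ł5: every assignment gives 1 — tautology.

both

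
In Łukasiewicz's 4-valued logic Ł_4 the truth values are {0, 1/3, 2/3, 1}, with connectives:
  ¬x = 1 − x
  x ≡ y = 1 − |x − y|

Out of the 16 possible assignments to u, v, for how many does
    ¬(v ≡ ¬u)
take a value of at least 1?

u = 0, v = 0 ↦ 1  ≥
u = 0, v = 1/3 ↦ 2/3  <
u = 0, v = 2/3 ↦ 1/3  <
u = 0, v = 1 ↦ 0  <
u = 1/3, v = 0 ↦ 2/3  <
u = 1/3, v = 1/3 ↦ 1/3  <
u = 1/3, v = 2/3 ↦ 0  <
u = 1/3, v = 1 ↦ 1/3  <
u = 2/3, v = 0 ↦ 1/3  <
u = 2/3, v = 1/3 ↦ 0  <
u = 2/3, v = 2/3 ↦ 1/3  <
u = 2/3, v = 1 ↦ 2/3  <
u = 1, v = 0 ↦ 0  <
u = 1, v = 1/3 ↦ 1/3  <
u = 1, v = 2/3 ↦ 2/3  <
u = 1, v = 1 ↦ 1  ≥
So 2 of the 16 assignments meet the threshold.

2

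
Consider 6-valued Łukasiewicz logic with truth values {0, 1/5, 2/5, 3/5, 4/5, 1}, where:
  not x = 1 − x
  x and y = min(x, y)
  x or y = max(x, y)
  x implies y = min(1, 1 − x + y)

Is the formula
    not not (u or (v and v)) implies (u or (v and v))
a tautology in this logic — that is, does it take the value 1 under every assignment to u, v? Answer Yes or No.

At u = 2/5, v = 1/5, for instance:
v and v = 1/5 and 1/5 = 1/5
u or (v and v) = 2/5 or 1/5 = 2/5
not (u or (v and v)) = not 2/5 = 3/5
not not (u or (v and v)) = not 3/5 = 2/5
not not (u or (v and v)) implies (u or (v and v)) = 2/5 implies 2/5 = 1
and checking the remaining 35 assignments likewise gives ≥ 1 in every case.

Yes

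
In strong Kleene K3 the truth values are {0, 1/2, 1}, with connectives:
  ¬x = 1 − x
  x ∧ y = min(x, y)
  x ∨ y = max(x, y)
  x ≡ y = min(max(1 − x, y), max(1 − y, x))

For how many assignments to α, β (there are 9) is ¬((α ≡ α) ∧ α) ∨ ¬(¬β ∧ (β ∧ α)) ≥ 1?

α = 0, β = 0 ↦ 1  ≥
α = 0, β = 1/2 ↦ 1  ≥
α = 0, β = 1 ↦ 1  ≥
α = 1/2, β = 0 ↦ 1  ≥
α = 1/2, β = 1/2 ↦ 1/2  <
α = 1/2, β = 1 ↦ 1  ≥
α = 1, β = 0 ↦ 1  ≥
α = 1, β = 1/2 ↦ 1/2  <
α = 1, β = 1 ↦ 1  ≥
So 7 of the 9 assignments meet the threshold.

7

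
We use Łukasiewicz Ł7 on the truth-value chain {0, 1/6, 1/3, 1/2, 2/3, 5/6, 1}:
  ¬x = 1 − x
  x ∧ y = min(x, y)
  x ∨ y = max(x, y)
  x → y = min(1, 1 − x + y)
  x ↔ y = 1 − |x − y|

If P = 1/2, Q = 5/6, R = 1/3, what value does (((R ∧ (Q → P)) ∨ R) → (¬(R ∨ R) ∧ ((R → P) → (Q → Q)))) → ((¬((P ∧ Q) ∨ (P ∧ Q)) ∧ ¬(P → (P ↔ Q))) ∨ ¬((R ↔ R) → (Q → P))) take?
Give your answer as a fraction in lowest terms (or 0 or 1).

Q → P = 5/6 → 1/2 = 2/3
R ∧ (Q → P) = 1/3 ∧ 2/3 = 1/3
(R ∧ (Q → P)) ∨ R = 1/3 ∨ 1/3 = 1/3
R ∨ R = 1/3 ∨ 1/3 = 1/3
¬(R ∨ R) = ¬1/3 = 2/3
R → P = 1/3 → 1/2 = 1
Q → Q = 5/6 → 5/6 = 1
(R → P) → (Q → Q) = 1 → 1 = 1
¬(R ∨ R) ∧ ((R → P) → (Q → Q)) = 2/3 ∧ 1 = 2/3
((R ∧ (Q → P)) ∨ R) → (¬(R ∨ R) ∧ ((R → P) → (Q → Q))) = 1/3 → 2/3 = 1
P ∧ Q = 1/2 ∧ 5/6 = 1/2
P ∧ Q = 1/2 ∧ 5/6 = 1/2
(P ∧ Q) ∨ (P ∧ Q) = 1/2 ∨ 1/2 = 1/2
¬((P ∧ Q) ∨ (P ∧ Q)) = ¬1/2 = 1/2
P ↔ Q = 1/2 ↔ 5/6 = 2/3
P → (P ↔ Q) = 1/2 → 2/3 = 1
¬(P → (P ↔ Q)) = ¬1 = 0
¬((P ∧ Q) ∨ (P ∧ Q)) ∧ ¬(P → (P ↔ Q)) = 1/2 ∧ 0 = 0
R ↔ R = 1/3 ↔ 1/3 = 1
Q → P = 5/6 → 1/2 = 2/3
(R ↔ R) → (Q → P) = 1 → 2/3 = 2/3
¬((R ↔ R) → (Q → P)) = ¬2/3 = 1/3
(¬((P ∧ Q) ∨ (P ∧ Q)) ∧ ¬(P → (P ↔ Q))) ∨ ¬((R ↔ R) → (Q → P)) = 0 ∨ 1/3 = 1/3
(((R ∧ (Q → P)) ∨ R) → (¬(R ∨ R) ∧ ((R → P) → (Q → Q)))) → ((¬((P ∧ Q) ∨ (P ∧ Q)) ∧ ¬(P → (P ↔ Q))) ∨ ¬((R ↔ R) → (Q → P))) = 1 → 1/3 = 1/3

1/3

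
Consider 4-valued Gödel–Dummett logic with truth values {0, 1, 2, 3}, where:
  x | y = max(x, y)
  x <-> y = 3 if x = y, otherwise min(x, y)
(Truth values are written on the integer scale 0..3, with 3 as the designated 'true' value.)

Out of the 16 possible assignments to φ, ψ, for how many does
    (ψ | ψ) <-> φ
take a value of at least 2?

6

φ = 0, ψ = 0 ↦ 3  ≥
φ = 0, ψ = 1 ↦ 0  <
φ = 0, ψ = 2 ↦ 0  <
φ = 0, ψ = 3 ↦ 0  <
φ = 1, ψ = 0 ↦ 0  <
φ = 1, ψ = 1 ↦ 3  ≥
φ = 1, ψ = 2 ↦ 1  <
φ = 1, ψ = 3 ↦ 1  <
φ = 2, ψ = 0 ↦ 0  <
φ = 2, ψ = 1 ↦ 1  <
φ = 2, ψ = 2 ↦ 3  ≥
φ = 2, ψ = 3 ↦ 2  ≥
φ = 3, ψ = 0 ↦ 0  <
φ = 3, ψ = 1 ↦ 1  <
φ = 3, ψ = 2 ↦ 2  ≥
φ = 3, ψ = 3 ↦ 3  ≥
So 6 of the 16 assignments meet the threshold.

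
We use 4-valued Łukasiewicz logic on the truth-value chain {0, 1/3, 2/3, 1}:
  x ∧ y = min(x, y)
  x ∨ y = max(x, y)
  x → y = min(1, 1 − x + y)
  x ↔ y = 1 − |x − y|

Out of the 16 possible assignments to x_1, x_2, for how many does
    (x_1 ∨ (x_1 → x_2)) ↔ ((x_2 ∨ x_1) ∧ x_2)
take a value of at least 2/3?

9

x_1 = 0, x_2 = 0 ↦ 0  <
x_1 = 0, x_2 = 1/3 ↦ 1/3  <
x_1 = 0, x_2 = 2/3 ↦ 2/3  ≥
x_1 = 0, x_2 = 1 ↦ 1  ≥
x_1 = 1/3, x_2 = 0 ↦ 1/3  <
x_1 = 1/3, x_2 = 1/3 ↦ 1/3  <
x_1 = 1/3, x_2 = 2/3 ↦ 2/3  ≥
x_1 = 1/3, x_2 = 1 ↦ 1  ≥
x_1 = 2/3, x_2 = 0 ↦ 1/3  <
x_1 = 2/3, x_2 = 1/3 ↦ 2/3  ≥
x_1 = 2/3, x_2 = 2/3 ↦ 2/3  ≥
x_1 = 2/3, x_2 = 1 ↦ 1  ≥
x_1 = 1, x_2 = 0 ↦ 0  <
x_1 = 1, x_2 = 1/3 ↦ 1/3  <
x_1 = 1, x_2 = 2/3 ↦ 2/3  ≥
x_1 = 1, x_2 = 1 ↦ 1  ≥
So 9 of the 16 assignments meet the threshold.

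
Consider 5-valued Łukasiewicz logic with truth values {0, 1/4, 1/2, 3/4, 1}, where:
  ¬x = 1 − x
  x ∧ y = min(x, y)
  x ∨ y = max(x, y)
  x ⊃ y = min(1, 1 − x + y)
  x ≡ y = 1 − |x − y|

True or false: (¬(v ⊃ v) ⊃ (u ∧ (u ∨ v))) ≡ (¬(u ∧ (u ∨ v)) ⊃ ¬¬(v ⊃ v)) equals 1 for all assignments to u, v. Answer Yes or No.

Yes

At u = 0, v = 1/2, for instance:
v ⊃ v = 1/2 ⊃ 1/2 = 1
¬(v ⊃ v) = ¬1 = 0
u ∨ v = 0 ∨ 1/2 = 1/2
u ∧ (u ∨ v) = 0 ∧ 1/2 = 0
¬(v ⊃ v) ⊃ (u ∧ (u ∨ v)) = 0 ⊃ 0 = 1
¬(u ∧ (u ∨ v)) = ¬0 = 1
¬¬(v ⊃ v) = ¬0 = 1
¬(u ∧ (u ∨ v)) ⊃ ¬¬(v ⊃ v) = 1 ⊃ 1 = 1
(¬(v ⊃ v) ⊃ (u ∧ (u ∨ v))) ≡ (¬(u ∧ (u ∨ v)) ⊃ ¬¬(v ⊃ v)) = 1 ≡ 1 = 1
and checking the remaining 24 assignments likewise gives ≥ 1 in every case.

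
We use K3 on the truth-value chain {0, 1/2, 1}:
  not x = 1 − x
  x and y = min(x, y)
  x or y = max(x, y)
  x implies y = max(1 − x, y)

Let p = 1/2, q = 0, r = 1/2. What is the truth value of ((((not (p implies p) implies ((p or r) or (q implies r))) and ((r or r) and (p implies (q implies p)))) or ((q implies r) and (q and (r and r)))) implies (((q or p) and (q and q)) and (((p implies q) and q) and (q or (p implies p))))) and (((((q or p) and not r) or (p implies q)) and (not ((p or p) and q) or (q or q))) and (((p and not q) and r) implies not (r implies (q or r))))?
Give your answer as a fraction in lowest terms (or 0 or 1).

p implies p = 1/2 implies 1/2 = 1/2
not (p implies p) = not 1/2 = 1/2
p or r = 1/2 or 1/2 = 1/2
q implies r = 0 implies 1/2 = 1
(p or r) or (q implies r) = 1/2 or 1 = 1
not (p implies p) implies ((p or r) or (q implies r)) = 1/2 implies 1 = 1
r or r = 1/2 or 1/2 = 1/2
q implies p = 0 implies 1/2 = 1
p implies (q implies p) = 1/2 implies 1 = 1
(r or r) and (p implies (q implies p)) = 1/2 and 1 = 1/2
(not (p implies p) implies ((p or r) or (q implies r))) and ((r or r) and (p implies (q implies p))) = 1 and 1/2 = 1/2
q implies r = 0 implies 1/2 = 1
r and r = 1/2 and 1/2 = 1/2
q and (r and r) = 0 and 1/2 = 0
(q implies r) and (q and (r and r)) = 1 and 0 = 0
((not (p implies p) implies ((p or r) or (q implies r))) and ((r or r) and (p implies (q implies p)))) or ((q implies r) and (q and (r and r))) = 1/2 or 0 = 1/2
q or p = 0 or 1/2 = 1/2
q and q = 0 and 0 = 0
(q or p) and (q and q) = 1/2 and 0 = 0
p implies q = 1/2 implies 0 = 1/2
(p implies q) and q = 1/2 and 0 = 0
p implies p = 1/2 implies 1/2 = 1/2
q or (p implies p) = 0 or 1/2 = 1/2
((p implies q) and q) and (q or (p implies p)) = 0 and 1/2 = 0
((q or p) and (q and q)) and (((p implies q) and q) and (q or (p implies p))) = 0 and 0 = 0
(((not (p implies p) implies ((p or r) or (q implies r))) and ((r or r) and (p implies (q implies p)))) or ((q implies r) and (q and (r and r)))) implies (((q or p) and (q and q)) and (((p implies q) and q) and (q or (p implies p)))) = 1/2 implies 0 = 1/2
q or p = 0 or 1/2 = 1/2
not r = not 1/2 = 1/2
(q or p) and not r = 1/2 and 1/2 = 1/2
p implies q = 1/2 implies 0 = 1/2
((q or p) and not r) or (p implies q) = 1/2 or 1/2 = 1/2
p or p = 1/2 or 1/2 = 1/2
(p or p) and q = 1/2 and 0 = 0
not ((p or p) and q) = not 0 = 1
q or q = 0 or 0 = 0
not ((p or p) and q) or (q or q) = 1 or 0 = 1
(((q or p) and not r) or (p implies q)) and (not ((p or p) and q) or (q or q)) = 1/2 and 1 = 1/2
not q = not 0 = 1
p and not q = 1/2 and 1 = 1/2
(p and not q) and r = 1/2 and 1/2 = 1/2
q or r = 0 or 1/2 = 1/2
r implies (q or r) = 1/2 implies 1/2 = 1/2
not (r implies (q or r)) = not 1/2 = 1/2
((p and not q) and r) implies not (r implies (q or r)) = 1/2 implies 1/2 = 1/2
((((q or p) and not r) or (p implies q)) and (not ((p or p) and q) or (q or q))) and (((p and not q) and r) implies not (r implies (q or r))) = 1/2 and 1/2 = 1/2
((((not (p implies p) implies ((p or r) or (q implies r))) and ((r or r) and (p implies (q implies p)))) or ((q implies r) and (q and (r and r)))) implies (((q or p) and (q and q)) and (((p implies q) and q) and (q or (p implies p))))) and (((((q or p) and not r) or (p implies q)) and (not ((p or p) and q) or (q or q))) and (((p and not q) and r) implies not (r implies (q or r)))) = 1/2 and 1/2 = 1/2

1/2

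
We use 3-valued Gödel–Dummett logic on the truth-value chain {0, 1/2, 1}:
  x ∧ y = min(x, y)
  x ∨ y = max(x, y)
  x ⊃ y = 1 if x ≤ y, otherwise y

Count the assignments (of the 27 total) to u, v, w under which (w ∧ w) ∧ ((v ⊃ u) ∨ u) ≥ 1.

value 1: 6 assignments (counts)
value 1/2: 8 assignments
value 0: 13 assignments
So 6 of the 27 assignments meet the threshold.

6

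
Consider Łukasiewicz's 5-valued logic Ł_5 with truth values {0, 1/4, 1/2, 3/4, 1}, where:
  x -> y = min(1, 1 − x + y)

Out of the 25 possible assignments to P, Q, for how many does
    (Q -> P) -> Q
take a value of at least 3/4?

12

value 1: 9 assignments (counts)
value 3/4: 3 assignments (counts)
value 1/2: 4 assignments
value 1/4: 4 assignments
value 0: 5 assignments
So 12 of the 25 assignments meet the threshold.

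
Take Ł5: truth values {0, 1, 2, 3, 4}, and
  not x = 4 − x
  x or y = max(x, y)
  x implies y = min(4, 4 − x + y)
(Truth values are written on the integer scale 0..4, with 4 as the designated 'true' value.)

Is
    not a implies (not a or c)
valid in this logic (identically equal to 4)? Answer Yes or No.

Yes

At a = 3, c = 4, for instance:
not a = not 3 = 1
not a or c = 1 or 4 = 4
not a implies (not a or c) = 1 implies 4 = 4
and checking the remaining 24 assignments likewise gives ≥ 4 in every case.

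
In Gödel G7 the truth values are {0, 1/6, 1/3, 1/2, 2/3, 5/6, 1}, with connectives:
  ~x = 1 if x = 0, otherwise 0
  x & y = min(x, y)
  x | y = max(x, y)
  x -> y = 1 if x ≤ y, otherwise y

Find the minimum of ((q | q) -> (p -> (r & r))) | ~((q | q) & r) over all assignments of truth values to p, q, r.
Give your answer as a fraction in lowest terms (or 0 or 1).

1/6

Take p = 1/3, q = 1/3, r = 1/6:
q | q = 1/3 | 1/3 = 1/3
r & r = 1/6 & 1/6 = 1/6
p -> (r & r) = 1/3 -> 1/6 = 1/6
(q | q) -> (p -> (r & r)) = 1/3 -> 1/6 = 1/6
q | q = 1/3 | 1/3 = 1/3
(q | q) & r = 1/3 & 1/6 = 1/6
~((q | q) & r) = ~1/6 = 0
((q | q) -> (p -> (r & r))) | ~((q | q) & r) = 1/6 | 0 = 1/6
No assignment yields a value below 1/6, so this is the minimum.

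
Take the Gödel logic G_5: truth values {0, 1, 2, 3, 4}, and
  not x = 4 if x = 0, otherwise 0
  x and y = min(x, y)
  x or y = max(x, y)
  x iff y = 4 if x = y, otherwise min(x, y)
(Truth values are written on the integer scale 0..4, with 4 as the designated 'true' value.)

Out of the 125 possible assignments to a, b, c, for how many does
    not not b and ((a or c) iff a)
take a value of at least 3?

64

value 4: 60 assignments (counts)
value 3: 4 assignments (counts)
value 2: 8 assignments
value 1: 12 assignments
value 0: 41 assignments
So 64 of the 125 assignments meet the threshold.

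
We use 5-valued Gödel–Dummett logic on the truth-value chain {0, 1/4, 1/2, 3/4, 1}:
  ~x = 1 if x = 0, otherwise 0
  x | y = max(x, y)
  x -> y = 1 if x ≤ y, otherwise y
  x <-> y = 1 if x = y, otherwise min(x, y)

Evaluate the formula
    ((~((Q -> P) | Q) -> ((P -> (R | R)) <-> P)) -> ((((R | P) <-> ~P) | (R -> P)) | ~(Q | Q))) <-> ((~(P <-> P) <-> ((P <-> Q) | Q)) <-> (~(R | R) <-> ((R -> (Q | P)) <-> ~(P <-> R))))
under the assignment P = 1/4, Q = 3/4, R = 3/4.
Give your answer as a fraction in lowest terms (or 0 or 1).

0

Q -> P = 3/4 -> 1/4 = 1/4
(Q -> P) | Q = 1/4 | 3/4 = 3/4
~((Q -> P) | Q) = ~3/4 = 0
R | R = 3/4 | 3/4 = 3/4
P -> (R | R) = 1/4 -> 3/4 = 1
(P -> (R | R)) <-> P = 1 <-> 1/4 = 1/4
~((Q -> P) | Q) -> ((P -> (R | R)) <-> P) = 0 -> 1/4 = 1
R | P = 3/4 | 1/4 = 3/4
~P = ~1/4 = 0
(R | P) <-> ~P = 3/4 <-> 0 = 0
R -> P = 3/4 -> 1/4 = 1/4
((R | P) <-> ~P) | (R -> P) = 0 | 1/4 = 1/4
Q | Q = 3/4 | 3/4 = 3/4
~(Q | Q) = ~3/4 = 0
(((R | P) <-> ~P) | (R -> P)) | ~(Q | Q) = 1/4 | 0 = 1/4
(~((Q -> P) | Q) -> ((P -> (R | R)) <-> P)) -> ((((R | P) <-> ~P) | (R -> P)) | ~(Q | Q)) = 1 -> 1/4 = 1/4
P <-> P = 1/4 <-> 1/4 = 1
~(P <-> P) = ~1 = 0
P <-> Q = 1/4 <-> 3/4 = 1/4
(P <-> Q) | Q = 1/4 | 3/4 = 3/4
~(P <-> P) <-> ((P <-> Q) | Q) = 0 <-> 3/4 = 0
R | R = 3/4 | 3/4 = 3/4
~(R | R) = ~3/4 = 0
Q | P = 3/4 | 1/4 = 3/4
R -> (Q | P) = 3/4 -> 3/4 = 1
P <-> R = 1/4 <-> 3/4 = 1/4
~(P <-> R) = ~1/4 = 0
(R -> (Q | P)) <-> ~(P <-> R) = 1 <-> 0 = 0
~(R | R) <-> ((R -> (Q | P)) <-> ~(P <-> R)) = 0 <-> 0 = 1
(~(P <-> P) <-> ((P <-> Q) | Q)) <-> (~(R | R) <-> ((R -> (Q | P)) <-> ~(P <-> R))) = 0 <-> 1 = 0
((~((Q -> P) | Q) -> ((P -> (R | R)) <-> P)) -> ((((R | P) <-> ~P) | (R -> P)) | ~(Q | Q))) <-> ((~(P <-> P) <-> ((P <-> Q) | Q)) <-> (~(R | R) <-> ((R -> (Q | P)) <-> ~(P <-> R)))) = 1/4 <-> 0 = 0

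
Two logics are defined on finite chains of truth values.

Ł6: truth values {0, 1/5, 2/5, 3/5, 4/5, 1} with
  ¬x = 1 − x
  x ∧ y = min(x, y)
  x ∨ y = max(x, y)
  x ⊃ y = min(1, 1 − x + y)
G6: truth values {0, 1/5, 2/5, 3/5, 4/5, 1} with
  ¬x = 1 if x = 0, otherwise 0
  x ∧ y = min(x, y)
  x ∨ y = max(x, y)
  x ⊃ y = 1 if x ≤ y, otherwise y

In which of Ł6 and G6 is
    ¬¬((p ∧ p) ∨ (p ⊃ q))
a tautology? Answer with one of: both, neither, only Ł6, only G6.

In Ł6: at p = 1/5, q = 0 the value is 4/5 — not a tautology.
In G6: every assignment gives 1 — tautology.

only G6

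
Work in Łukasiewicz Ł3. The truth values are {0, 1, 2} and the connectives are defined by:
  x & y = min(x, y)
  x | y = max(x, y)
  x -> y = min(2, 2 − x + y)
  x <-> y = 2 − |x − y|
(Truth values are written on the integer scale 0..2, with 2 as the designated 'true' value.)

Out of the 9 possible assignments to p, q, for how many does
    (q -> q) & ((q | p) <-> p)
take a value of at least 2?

6

p = 0, q = 0 ↦ 2  ≥
p = 0, q = 1 ↦ 1  <
p = 0, q = 2 ↦ 0  <
p = 1, q = 0 ↦ 2  ≥
p = 1, q = 1 ↦ 2  ≥
p = 1, q = 2 ↦ 1  <
p = 2, q = 0 ↦ 2  ≥
p = 2, q = 1 ↦ 2  ≥
p = 2, q = 2 ↦ 2  ≥
So 6 of the 9 assignments meet the threshold.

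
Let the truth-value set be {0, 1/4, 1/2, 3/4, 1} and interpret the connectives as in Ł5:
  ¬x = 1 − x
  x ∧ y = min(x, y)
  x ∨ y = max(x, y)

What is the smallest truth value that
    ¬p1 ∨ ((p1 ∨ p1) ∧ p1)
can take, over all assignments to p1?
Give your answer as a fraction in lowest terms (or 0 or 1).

1/2

Take p1 = 1/2:
¬p1 = ¬1/2 = 1/2
p1 ∨ p1 = 1/2 ∨ 1/2 = 1/2
(p1 ∨ p1) ∧ p1 = 1/2 ∧ 1/2 = 1/2
¬p1 ∨ ((p1 ∨ p1) ∧ p1) = 1/2 ∨ 1/2 = 1/2
No assignment yields a value below 1/2, so this is the minimum.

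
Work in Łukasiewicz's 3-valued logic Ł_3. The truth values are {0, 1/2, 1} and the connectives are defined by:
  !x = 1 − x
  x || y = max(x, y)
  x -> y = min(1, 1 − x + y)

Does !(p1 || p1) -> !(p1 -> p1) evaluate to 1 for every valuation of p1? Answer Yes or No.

No

Counterexample: take p1 = 0.
p1 || p1 = 0 || 0 = 0
!(p1 || p1) = !0 = 1
p1 -> p1 = 0 -> 0 = 1
!(p1 -> p1) = !1 = 0
!(p1 || p1) -> !(p1 -> p1) = 1 -> 0 = 0
This gives 0 ≠ 1.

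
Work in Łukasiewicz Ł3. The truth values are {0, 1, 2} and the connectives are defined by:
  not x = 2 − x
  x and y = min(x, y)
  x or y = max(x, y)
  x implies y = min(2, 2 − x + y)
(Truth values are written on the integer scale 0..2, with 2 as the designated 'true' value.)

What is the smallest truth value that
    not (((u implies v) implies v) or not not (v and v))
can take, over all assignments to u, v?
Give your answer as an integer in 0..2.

0

Take u = 0, v = 2:
u implies v = 0 implies 2 = 2
(u implies v) implies v = 2 implies 2 = 2
v and v = 2 and 2 = 2
not (v and v) = not 2 = 0
not not (v and v) = not 0 = 2
((u implies v) implies v) or not not (v and v) = 2 or 2 = 2
not (((u implies v) implies v) or not not (v and v)) = not 2 = 0
No assignment yields a value below 0, so this is the minimum.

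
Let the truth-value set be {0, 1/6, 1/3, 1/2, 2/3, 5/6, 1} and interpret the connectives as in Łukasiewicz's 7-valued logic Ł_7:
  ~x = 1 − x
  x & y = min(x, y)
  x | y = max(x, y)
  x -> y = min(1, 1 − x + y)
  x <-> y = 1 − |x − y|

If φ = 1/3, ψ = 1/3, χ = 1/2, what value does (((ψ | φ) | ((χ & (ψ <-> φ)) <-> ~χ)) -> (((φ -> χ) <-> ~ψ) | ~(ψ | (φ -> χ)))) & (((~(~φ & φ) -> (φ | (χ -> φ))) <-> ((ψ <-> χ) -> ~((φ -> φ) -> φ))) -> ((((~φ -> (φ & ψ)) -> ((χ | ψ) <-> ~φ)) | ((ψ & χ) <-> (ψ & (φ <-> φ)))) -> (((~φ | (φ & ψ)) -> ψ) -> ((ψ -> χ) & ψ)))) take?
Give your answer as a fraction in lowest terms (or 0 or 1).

2/3

ψ | φ = 1/3 | 1/3 = 1/3
ψ <-> φ = 1/3 <-> 1/3 = 1
χ & (ψ <-> φ) = 1/2 & 1 = 1/2
~χ = ~1/2 = 1/2
(χ & (ψ <-> φ)) <-> ~χ = 1/2 <-> 1/2 = 1
(ψ | φ) | ((χ & (ψ <-> φ)) <-> ~χ) = 1/3 | 1 = 1
φ -> χ = 1/3 -> 1/2 = 1
~ψ = ~1/3 = 2/3
(φ -> χ) <-> ~ψ = 1 <-> 2/3 = 2/3
φ -> χ = 1/3 -> 1/2 = 1
ψ | (φ -> χ) = 1/3 | 1 = 1
~(ψ | (φ -> χ)) = ~1 = 0
((φ -> χ) <-> ~ψ) | ~(ψ | (φ -> χ)) = 2/3 | 0 = 2/3
((ψ | φ) | ((χ & (ψ <-> φ)) <-> ~χ)) -> (((φ -> χ) <-> ~ψ) | ~(ψ | (φ -> χ))) = 1 -> 2/3 = 2/3
~φ = ~1/3 = 2/3
~φ & φ = 2/3 & 1/3 = 1/3
~(~φ & φ) = ~1/3 = 2/3
χ -> φ = 1/2 -> 1/3 = 5/6
φ | (χ -> φ) = 1/3 | 5/6 = 5/6
~(~φ & φ) -> (φ | (χ -> φ)) = 2/3 -> 5/6 = 1
ψ <-> χ = 1/3 <-> 1/2 = 5/6
φ -> φ = 1/3 -> 1/3 = 1
(φ -> φ) -> φ = 1 -> 1/3 = 1/3
~((φ -> φ) -> φ) = ~1/3 = 2/3
(ψ <-> χ) -> ~((φ -> φ) -> φ) = 5/6 -> 2/3 = 5/6
(~(~φ & φ) -> (φ | (χ -> φ))) <-> ((ψ <-> χ) -> ~((φ -> φ) -> φ)) = 1 <-> 5/6 = 5/6
~φ = ~1/3 = 2/3
φ & ψ = 1/3 & 1/3 = 1/3
~φ -> (φ & ψ) = 2/3 -> 1/3 = 2/3
χ | ψ = 1/2 | 1/3 = 1/2
~φ = ~1/3 = 2/3
(χ | ψ) <-> ~φ = 1/2 <-> 2/3 = 5/6
(~φ -> (φ & ψ)) -> ((χ | ψ) <-> ~φ) = 2/3 -> 5/6 = 1
ψ & χ = 1/3 & 1/2 = 1/3
φ <-> φ = 1/3 <-> 1/3 = 1
ψ & (φ <-> φ) = 1/3 & 1 = 1/3
(ψ & χ) <-> (ψ & (φ <-> φ)) = 1/3 <-> 1/3 = 1
((~φ -> (φ & ψ)) -> ((χ | ψ) <-> ~φ)) | ((ψ & χ) <-> (ψ & (φ <-> φ))) = 1 | 1 = 1
~φ = ~1/3 = 2/3
φ & ψ = 1/3 & 1/3 = 1/3
~φ | (φ & ψ) = 2/3 | 1/3 = 2/3
(~φ | (φ & ψ)) -> ψ = 2/3 -> 1/3 = 2/3
ψ -> χ = 1/3 -> 1/2 = 1
(ψ -> χ) & ψ = 1 & 1/3 = 1/3
((~φ | (φ & ψ)) -> ψ) -> ((ψ -> χ) & ψ) = 2/3 -> 1/3 = 2/3
(((~φ -> (φ & ψ)) -> ((χ | ψ) <-> ~φ)) | ((ψ & χ) <-> (ψ & (φ <-> φ)))) -> (((~φ | (φ & ψ)) -> ψ) -> ((ψ -> χ) & ψ)) = 1 -> 2/3 = 2/3
((~(~φ & φ) -> (φ | (χ -> φ))) <-> ((ψ <-> χ) -> ~((φ -> φ) -> φ))) -> ((((~φ -> (φ & ψ)) -> ((χ | ψ) <-> ~φ)) | ((ψ & χ) <-> (ψ & (φ <-> φ)))) -> (((~φ | (φ & ψ)) -> ψ) -> ((ψ -> χ) & ψ))) = 5/6 -> 2/3 = 5/6
(((ψ | φ) | ((χ & (ψ <-> φ)) <-> ~χ)) -> (((φ -> χ) <-> ~ψ) | ~(ψ | (φ -> χ)))) & (((~(~φ & φ) -> (φ | (χ -> φ))) <-> ((ψ <-> χ) -> ~((φ -> φ) -> φ))) -> ((((~φ -> (φ & ψ)) -> ((χ | ψ) <-> ~φ)) | ((ψ & χ) <-> (ψ & (φ <-> φ)))) -> (((~φ | (φ & ψ)) -> ψ) -> ((ψ -> χ) & ψ)))) = 2/3 & 5/6 = 2/3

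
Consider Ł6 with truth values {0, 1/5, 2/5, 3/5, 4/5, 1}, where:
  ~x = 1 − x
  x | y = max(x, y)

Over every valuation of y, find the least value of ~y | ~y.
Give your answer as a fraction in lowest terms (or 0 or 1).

0

Take y = 1:
~y = ~1 = 0
~y = ~1 = 0
~y | ~y = 0 | 0 = 0
No assignment yields a value below 0, so this is the minimum.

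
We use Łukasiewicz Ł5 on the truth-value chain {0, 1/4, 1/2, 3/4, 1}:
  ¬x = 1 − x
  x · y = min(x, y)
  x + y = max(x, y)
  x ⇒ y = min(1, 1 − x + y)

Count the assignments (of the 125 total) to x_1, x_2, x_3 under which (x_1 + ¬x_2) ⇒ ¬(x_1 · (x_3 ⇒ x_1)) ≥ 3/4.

70

value 1: 60 assignments (counts)
value 3/4: 10 assignments (counts)
value 1/2: 25 assignments
value 1/4: 5 assignments
value 0: 25 assignments
So 70 of the 125 assignments meet the threshold.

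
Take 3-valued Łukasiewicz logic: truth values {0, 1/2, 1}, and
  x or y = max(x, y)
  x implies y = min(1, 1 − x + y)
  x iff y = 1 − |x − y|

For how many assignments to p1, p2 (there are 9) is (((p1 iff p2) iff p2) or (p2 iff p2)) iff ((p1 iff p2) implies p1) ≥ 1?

p1 = 0, p2 = 0 ↦ 0  <
p1 = 0, p2 = 1/2 ↦ 1/2  <
p1 = 0, p2 = 1 ↦ 1  ≥
p1 = 1/2, p2 = 0 ↦ 1  ≥
p1 = 1/2, p2 = 1/2 ↦ 1/2  <
p1 = 1/2, p2 = 1 ↦ 1  ≥
p1 = 1, p2 = 0 ↦ 1  ≥
p1 = 1, p2 = 1/2 ↦ 1  ≥
p1 = 1, p2 = 1 ↦ 1  ≥
So 6 of the 9 assignments meet the threshold.

6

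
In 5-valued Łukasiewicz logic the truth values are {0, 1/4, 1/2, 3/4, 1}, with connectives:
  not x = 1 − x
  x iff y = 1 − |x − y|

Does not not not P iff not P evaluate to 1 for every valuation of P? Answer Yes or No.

P = 0 ↦ 1
P = 1/4 ↦ 1
P = 1/2 ↦ 1
P = 3/4 ↦ 1
P = 1 ↦ 1
Every assignment gives a value ≥ 1.

Yes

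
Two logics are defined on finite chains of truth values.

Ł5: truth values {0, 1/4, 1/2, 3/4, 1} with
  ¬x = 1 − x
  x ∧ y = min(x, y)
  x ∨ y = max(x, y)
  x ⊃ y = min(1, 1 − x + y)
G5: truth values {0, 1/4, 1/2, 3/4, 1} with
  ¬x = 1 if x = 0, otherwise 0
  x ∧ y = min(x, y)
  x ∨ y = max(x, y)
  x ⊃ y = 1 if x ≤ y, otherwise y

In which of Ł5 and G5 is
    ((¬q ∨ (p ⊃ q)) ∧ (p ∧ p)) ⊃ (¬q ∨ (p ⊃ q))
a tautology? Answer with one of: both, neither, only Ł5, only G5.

In Ł5: every assignment gives 1 — tautology.
In G5: every assignment gives 1 — tautology.

both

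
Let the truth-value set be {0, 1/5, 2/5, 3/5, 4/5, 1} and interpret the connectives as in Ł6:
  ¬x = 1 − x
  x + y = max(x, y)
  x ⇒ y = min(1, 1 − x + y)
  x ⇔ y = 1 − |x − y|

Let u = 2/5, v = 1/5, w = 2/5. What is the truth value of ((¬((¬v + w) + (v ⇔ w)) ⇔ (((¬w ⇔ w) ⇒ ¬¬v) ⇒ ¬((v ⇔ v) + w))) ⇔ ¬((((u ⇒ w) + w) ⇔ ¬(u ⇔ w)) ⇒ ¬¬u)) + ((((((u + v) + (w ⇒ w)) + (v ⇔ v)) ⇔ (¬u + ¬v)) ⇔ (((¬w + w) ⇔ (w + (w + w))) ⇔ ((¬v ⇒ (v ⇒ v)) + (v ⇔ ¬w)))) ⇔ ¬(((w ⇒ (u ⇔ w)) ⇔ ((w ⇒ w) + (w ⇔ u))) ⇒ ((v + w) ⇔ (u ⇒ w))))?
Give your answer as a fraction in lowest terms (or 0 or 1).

3/5

¬v = ¬1/5 = 4/5
¬v + w = 4/5 + 2/5 = 4/5
v ⇔ w = 1/5 ⇔ 2/5 = 4/5
(¬v + w) + (v ⇔ w) = 4/5 + 4/5 = 4/5
¬((¬v + w) + (v ⇔ w)) = ¬4/5 = 1/5
¬w = ¬2/5 = 3/5
¬w ⇔ w = 3/5 ⇔ 2/5 = 4/5
¬v = ¬1/5 = 4/5
¬¬v = ¬4/5 = 1/5
(¬w ⇔ w) ⇒ ¬¬v = 4/5 ⇒ 1/5 = 2/5
v ⇔ v = 1/5 ⇔ 1/5 = 1
(v ⇔ v) + w = 1 + 2/5 = 1
¬((v ⇔ v) + w) = ¬1 = 0
((¬w ⇔ w) ⇒ ¬¬v) ⇒ ¬((v ⇔ v) + w) = 2/5 ⇒ 0 = 3/5
¬((¬v + w) + (v ⇔ w)) ⇔ (((¬w ⇔ w) ⇒ ¬¬v) ⇒ ¬((v ⇔ v) + w)) = 1/5 ⇔ 3/5 = 3/5
u ⇒ w = 2/5 ⇒ 2/5 = 1
(u ⇒ w) + w = 1 + 2/5 = 1
u ⇔ w = 2/5 ⇔ 2/5 = 1
¬(u ⇔ w) = ¬1 = 0
((u ⇒ w) + w) ⇔ ¬(u ⇔ w) = 1 ⇔ 0 = 0
¬u = ¬2/5 = 3/5
¬¬u = ¬3/5 = 2/5
(((u ⇒ w) + w) ⇔ ¬(u ⇔ w)) ⇒ ¬¬u = 0 ⇒ 2/5 = 1
¬((((u ⇒ w) + w) ⇔ ¬(u ⇔ w)) ⇒ ¬¬u) = ¬1 = 0
(¬((¬v + w) + (v ⇔ w)) ⇔ (((¬w ⇔ w) ⇒ ¬¬v) ⇒ ¬((v ⇔ v) + w))) ⇔ ¬((((u ⇒ w) + w) ⇔ ¬(u ⇔ w)) ⇒ ¬¬u) = 3/5 ⇔ 0 = 2/5
u + v = 2/5 + 1/5 = 2/5
w ⇒ w = 2/5 ⇒ 2/5 = 1
(u + v) + (w ⇒ w) = 2/5 + 1 = 1
v ⇔ v = 1/5 ⇔ 1/5 = 1
((u + v) + (w ⇒ w)) + (v ⇔ v) = 1 + 1 = 1
¬u = ¬2/5 = 3/5
¬v = ¬1/5 = 4/5
¬u + ¬v = 3/5 + 4/5 = 4/5
(((u + v) + (w ⇒ w)) + (v ⇔ v)) ⇔ (¬u + ¬v) = 1 ⇔ 4/5 = 4/5
¬w = ¬2/5 = 3/5
¬w + w = 3/5 + 2/5 = 3/5
w + w = 2/5 + 2/5 = 2/5
w + (w + w) = 2/5 + 2/5 = 2/5
(¬w + w) ⇔ (w + (w + w)) = 3/5 ⇔ 2/5 = 4/5
¬v = ¬1/5 = 4/5
v ⇒ v = 1/5 ⇒ 1/5 = 1
¬v ⇒ (v ⇒ v) = 4/5 ⇒ 1 = 1
¬w = ¬2/5 = 3/5
v ⇔ ¬w = 1/5 ⇔ 3/5 = 3/5
(¬v ⇒ (v ⇒ v)) + (v ⇔ ¬w) = 1 + 3/5 = 1
((¬w + w) ⇔ (w + (w + w))) ⇔ ((¬v ⇒ (v ⇒ v)) + (v ⇔ ¬w)) = 4/5 ⇔ 1 = 4/5
((((u + v) + (w ⇒ w)) + (v ⇔ v)) ⇔ (¬u + ¬v)) ⇔ (((¬w + w) ⇔ (w + (w + w))) ⇔ ((¬v ⇒ (v ⇒ v)) + (v ⇔ ¬w))) = 4/5 ⇔ 4/5 = 1
u ⇔ w = 2/5 ⇔ 2/5 = 1
w ⇒ (u ⇔ w) = 2/5 ⇒ 1 = 1
w ⇒ w = 2/5 ⇒ 2/5 = 1
w ⇔ u = 2/5 ⇔ 2/5 = 1
(w ⇒ w) + (w ⇔ u) = 1 + 1 = 1
(w ⇒ (u ⇔ w)) ⇔ ((w ⇒ w) + (w ⇔ u)) = 1 ⇔ 1 = 1
v + w = 1/5 + 2/5 = 2/5
u ⇒ w = 2/5 ⇒ 2/5 = 1
(v + w) ⇔ (u ⇒ w) = 2/5 ⇔ 1 = 2/5
((w ⇒ (u ⇔ w)) ⇔ ((w ⇒ w) + (w ⇔ u))) ⇒ ((v + w) ⇔ (u ⇒ w)) = 1 ⇒ 2/5 = 2/5
¬(((w ⇒ (u ⇔ w)) ⇔ ((w ⇒ w) + (w ⇔ u))) ⇒ ((v + w) ⇔ (u ⇒ w))) = ¬2/5 = 3/5
(((((u + v) + (w ⇒ w)) + (v ⇔ v)) ⇔ (¬u + ¬v)) ⇔ (((¬w + w) ⇔ (w + (w + w))) ⇔ ((¬v ⇒ (v ⇒ v)) + (v ⇔ ¬w)))) ⇔ ¬(((w ⇒ (u ⇔ w)) ⇔ ((w ⇒ w) + (w ⇔ u))) ⇒ ((v + w) ⇔ (u ⇒ w))) = 1 ⇔ 3/5 = 3/5
((¬((¬v + w) + (v ⇔ w)) ⇔ (((¬w ⇔ w) ⇒ ¬¬v) ⇒ ¬((v ⇔ v) + w))) ⇔ ¬((((u ⇒ w) + w) ⇔ ¬(u ⇔ w)) ⇒ ¬¬u)) + ((((((u + v) + (w ⇒ w)) + (v ⇔ v)) ⇔ (¬u + ¬v)) ⇔ (((¬w + w) ⇔ (w + (w + w))) ⇔ ((¬v ⇒ (v ⇒ v)) + (v ⇔ ¬w)))) ⇔ ¬(((w ⇒ (u ⇔ w)) ⇔ ((w ⇒ w) + (w ⇔ u))) ⇒ ((v + w) ⇔ (u ⇒ w)))) = 2/5 + 3/5 = 3/5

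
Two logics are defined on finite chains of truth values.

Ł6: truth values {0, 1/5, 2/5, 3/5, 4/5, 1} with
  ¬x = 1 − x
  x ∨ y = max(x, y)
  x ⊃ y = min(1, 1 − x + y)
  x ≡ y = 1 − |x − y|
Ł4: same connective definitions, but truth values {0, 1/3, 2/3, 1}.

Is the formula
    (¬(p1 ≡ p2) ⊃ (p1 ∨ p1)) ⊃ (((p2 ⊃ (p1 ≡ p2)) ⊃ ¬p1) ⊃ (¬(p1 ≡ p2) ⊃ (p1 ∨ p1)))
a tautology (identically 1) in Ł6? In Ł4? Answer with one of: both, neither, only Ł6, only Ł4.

both

In Ł6: every assignment gives 1 — tautology.
In Ł4: every assignment gives 1 — tautology.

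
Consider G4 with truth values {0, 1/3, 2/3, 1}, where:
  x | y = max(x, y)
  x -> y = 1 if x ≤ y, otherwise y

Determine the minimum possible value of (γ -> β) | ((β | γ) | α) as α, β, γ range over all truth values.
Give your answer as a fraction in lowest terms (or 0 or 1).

1/3

Take α = 0, β = 0, γ = 1/3:
γ -> β = 1/3 -> 0 = 0
β | γ = 0 | 1/3 = 1/3
(β | γ) | α = 1/3 | 0 = 1/3
(γ -> β) | ((β | γ) | α) = 0 | 1/3 = 1/3
No assignment yields a value below 1/3, so this is the minimum.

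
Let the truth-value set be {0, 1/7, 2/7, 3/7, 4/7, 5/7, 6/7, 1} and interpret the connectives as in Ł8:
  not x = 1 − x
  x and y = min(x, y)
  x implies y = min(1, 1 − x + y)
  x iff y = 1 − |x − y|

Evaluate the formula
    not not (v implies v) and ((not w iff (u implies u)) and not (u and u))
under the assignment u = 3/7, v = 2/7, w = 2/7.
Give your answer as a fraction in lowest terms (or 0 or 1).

v implies v = 2/7 implies 2/7 = 1
not (v implies v) = not 1 = 0
not not (v implies v) = not 0 = 1
not w = not 2/7 = 5/7
u implies u = 3/7 implies 3/7 = 1
not w iff (u implies u) = 5/7 iff 1 = 5/7
u and u = 3/7 and 3/7 = 3/7
not (u and u) = not 3/7 = 4/7
(not w iff (u implies u)) and not (u and u) = 5/7 and 4/7 = 4/7
not not (v implies v) and ((not w iff (u implies u)) and not (u and u)) = 1 and 4/7 = 4/7

4/7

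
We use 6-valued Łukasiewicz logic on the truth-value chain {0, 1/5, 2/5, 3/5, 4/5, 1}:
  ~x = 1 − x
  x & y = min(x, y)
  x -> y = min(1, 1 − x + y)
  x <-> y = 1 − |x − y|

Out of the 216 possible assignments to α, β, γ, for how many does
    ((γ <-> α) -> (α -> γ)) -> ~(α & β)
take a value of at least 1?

value 1: 66 assignments (counts)
value 4/5: 54 assignments
value 3/5: 42 assignments
value 2/5: 30 assignments
value 1/5: 18 assignments
value 0: 6 assignments
So 66 of the 216 assignments meet the threshold.

66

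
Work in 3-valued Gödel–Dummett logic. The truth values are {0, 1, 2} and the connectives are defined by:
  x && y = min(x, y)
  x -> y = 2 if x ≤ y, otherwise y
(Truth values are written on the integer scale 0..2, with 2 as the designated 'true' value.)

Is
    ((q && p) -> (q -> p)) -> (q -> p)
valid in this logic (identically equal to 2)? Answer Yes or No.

No

Counterexample: take p = 0, q = 1.
q && p = 1 && 0 = 0
q -> p = 1 -> 0 = 0
(q && p) -> (q -> p) = 0 -> 0 = 2
q -> p = 1 -> 0 = 0
((q && p) -> (q -> p)) -> (q -> p) = 2 -> 0 = 0
This gives 0 ≠ 2.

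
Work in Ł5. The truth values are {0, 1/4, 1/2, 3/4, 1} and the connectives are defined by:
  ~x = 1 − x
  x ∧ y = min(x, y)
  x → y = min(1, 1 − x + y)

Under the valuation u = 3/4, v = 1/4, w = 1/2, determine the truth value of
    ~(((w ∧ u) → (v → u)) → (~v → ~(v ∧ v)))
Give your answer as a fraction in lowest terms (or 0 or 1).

0

w ∧ u = 1/2 ∧ 3/4 = 1/2
v → u = 1/4 → 3/4 = 1
(w ∧ u) → (v → u) = 1/2 → 1 = 1
~v = ~1/4 = 3/4
v ∧ v = 1/4 ∧ 1/4 = 1/4
~(v ∧ v) = ~1/4 = 3/4
~v → ~(v ∧ v) = 3/4 → 3/4 = 1
((w ∧ u) → (v → u)) → (~v → ~(v ∧ v)) = 1 → 1 = 1
~(((w ∧ u) → (v → u)) → (~v → ~(v ∧ v))) = ~1 = 0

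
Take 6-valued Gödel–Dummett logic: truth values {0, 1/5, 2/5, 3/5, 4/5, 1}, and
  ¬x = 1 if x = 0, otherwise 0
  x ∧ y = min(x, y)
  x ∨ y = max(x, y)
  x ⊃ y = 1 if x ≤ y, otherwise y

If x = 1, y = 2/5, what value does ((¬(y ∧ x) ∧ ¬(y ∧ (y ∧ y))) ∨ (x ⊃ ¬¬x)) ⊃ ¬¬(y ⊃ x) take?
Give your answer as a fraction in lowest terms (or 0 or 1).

1

y ∧ x = 2/5 ∧ 1 = 2/5
¬(y ∧ x) = ¬2/5 = 0
y ∧ y = 2/5 ∧ 2/5 = 2/5
y ∧ (y ∧ y) = 2/5 ∧ 2/5 = 2/5
¬(y ∧ (y ∧ y)) = ¬2/5 = 0
¬(y ∧ x) ∧ ¬(y ∧ (y ∧ y)) = 0 ∧ 0 = 0
¬x = ¬1 = 0
¬¬x = ¬0 = 1
x ⊃ ¬¬x = 1 ⊃ 1 = 1
(¬(y ∧ x) ∧ ¬(y ∧ (y ∧ y))) ∨ (x ⊃ ¬¬x) = 0 ∨ 1 = 1
y ⊃ x = 2/5 ⊃ 1 = 1
¬(y ⊃ x) = ¬1 = 0
¬¬(y ⊃ x) = ¬0 = 1
((¬(y ∧ x) ∧ ¬(y ∧ (y ∧ y))) ∨ (x ⊃ ¬¬x)) ⊃ ¬¬(y ⊃ x) = 1 ⊃ 1 = 1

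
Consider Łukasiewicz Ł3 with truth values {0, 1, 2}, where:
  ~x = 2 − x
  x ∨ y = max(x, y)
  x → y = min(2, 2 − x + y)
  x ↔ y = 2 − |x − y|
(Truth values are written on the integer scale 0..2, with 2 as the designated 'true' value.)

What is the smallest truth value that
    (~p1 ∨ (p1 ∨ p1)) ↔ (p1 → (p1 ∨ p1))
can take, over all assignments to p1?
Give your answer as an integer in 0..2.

1

Take p1 = 1:
~p1 = ~1 = 1
p1 ∨ p1 = 1 ∨ 1 = 1
~p1 ∨ (p1 ∨ p1) = 1 ∨ 1 = 1
p1 ∨ p1 = 1 ∨ 1 = 1
p1 → (p1 ∨ p1) = 1 → 1 = 2
(~p1 ∨ (p1 ∨ p1)) ↔ (p1 → (p1 ∨ p1)) = 1 ↔ 2 = 1
No assignment yields a value below 1, so this is the minimum.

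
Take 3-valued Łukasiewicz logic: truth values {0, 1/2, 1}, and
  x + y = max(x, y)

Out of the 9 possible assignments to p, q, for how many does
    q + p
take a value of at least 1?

p = 0, q = 0 ↦ 0  <
p = 0, q = 1/2 ↦ 1/2  <
p = 0, q = 1 ↦ 1  ≥
p = 1/2, q = 0 ↦ 1/2  <
p = 1/2, q = 1/2 ↦ 1/2  <
p = 1/2, q = 1 ↦ 1  ≥
p = 1, q = 0 ↦ 1  ≥
p = 1, q = 1/2 ↦ 1  ≥
p = 1, q = 1 ↦ 1  ≥
So 5 of the 9 assignments meet the threshold.

5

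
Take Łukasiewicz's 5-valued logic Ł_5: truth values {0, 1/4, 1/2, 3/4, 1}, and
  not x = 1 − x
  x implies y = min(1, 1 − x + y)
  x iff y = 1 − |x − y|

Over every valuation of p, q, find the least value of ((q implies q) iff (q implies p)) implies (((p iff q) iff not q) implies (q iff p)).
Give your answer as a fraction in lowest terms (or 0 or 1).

1/2

Take p = 1, q = 1/2:
q implies q = 1/2 implies 1/2 = 1
q implies p = 1/2 implies 1 = 1
(q implies q) iff (q implies p) = 1 iff 1 = 1
p iff q = 1 iff 1/2 = 1/2
not q = not 1/2 = 1/2
(p iff q) iff not q = 1/2 iff 1/2 = 1
q iff p = 1/2 iff 1 = 1/2
((p iff q) iff not q) implies (q iff p) = 1 implies 1/2 = 1/2
((q implies q) iff (q implies p)) implies (((p iff q) iff not q) implies (q iff p)) = 1 implies 1/2 = 1/2
No assignment yields a value below 1/2, so this is the minimum.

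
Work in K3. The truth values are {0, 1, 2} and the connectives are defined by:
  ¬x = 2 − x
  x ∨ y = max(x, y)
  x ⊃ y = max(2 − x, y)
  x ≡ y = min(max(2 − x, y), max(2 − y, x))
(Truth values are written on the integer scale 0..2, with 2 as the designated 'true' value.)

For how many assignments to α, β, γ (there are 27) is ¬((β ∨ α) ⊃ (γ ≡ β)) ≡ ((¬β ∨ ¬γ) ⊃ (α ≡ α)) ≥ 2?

value 2: 3 assignments (counts)
value 1: 17 assignments
value 0: 7 assignments
So 3 of the 27 assignments meet the threshold.

3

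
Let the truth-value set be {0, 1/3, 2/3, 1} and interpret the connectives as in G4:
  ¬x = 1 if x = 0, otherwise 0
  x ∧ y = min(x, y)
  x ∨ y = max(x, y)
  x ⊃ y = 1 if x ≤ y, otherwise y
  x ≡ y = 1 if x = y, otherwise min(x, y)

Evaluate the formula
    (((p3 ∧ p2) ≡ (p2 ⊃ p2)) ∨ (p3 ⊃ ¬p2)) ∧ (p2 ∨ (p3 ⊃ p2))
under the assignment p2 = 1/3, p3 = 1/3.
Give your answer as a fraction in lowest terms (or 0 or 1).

1/3

p3 ∧ p2 = 1/3 ∧ 1/3 = 1/3
p2 ⊃ p2 = 1/3 ⊃ 1/3 = 1
(p3 ∧ p2) ≡ (p2 ⊃ p2) = 1/3 ≡ 1 = 1/3
¬p2 = ¬1/3 = 0
p3 ⊃ ¬p2 = 1/3 ⊃ 0 = 0
((p3 ∧ p2) ≡ (p2 ⊃ p2)) ∨ (p3 ⊃ ¬p2) = 1/3 ∨ 0 = 1/3
p3 ⊃ p2 = 1/3 ⊃ 1/3 = 1
p2 ∨ (p3 ⊃ p2) = 1/3 ∨ 1 = 1
(((p3 ∧ p2) ≡ (p2 ⊃ p2)) ∨ (p3 ⊃ ¬p2)) ∧ (p2 ∨ (p3 ⊃ p2)) = 1/3 ∧ 1 = 1/3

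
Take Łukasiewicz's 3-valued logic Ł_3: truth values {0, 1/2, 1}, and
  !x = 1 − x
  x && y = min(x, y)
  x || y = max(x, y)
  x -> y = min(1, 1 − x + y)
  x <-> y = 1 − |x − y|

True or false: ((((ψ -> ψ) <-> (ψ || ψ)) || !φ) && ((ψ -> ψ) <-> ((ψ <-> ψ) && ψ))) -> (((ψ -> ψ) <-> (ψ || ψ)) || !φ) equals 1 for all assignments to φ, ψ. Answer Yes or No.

Yes

φ = 0, ψ = 0 ↦ 1
φ = 0, ψ = 1/2 ↦ 1
φ = 0, ψ = 1 ↦ 1
φ = 1/2, ψ = 0 ↦ 1
φ = 1/2, ψ = 1/2 ↦ 1
φ = 1/2, ψ = 1 ↦ 1
φ = 1, ψ = 0 ↦ 1
φ = 1, ψ = 1/2 ↦ 1
φ = 1, ψ = 1 ↦ 1
Every assignment gives a value ≥ 1.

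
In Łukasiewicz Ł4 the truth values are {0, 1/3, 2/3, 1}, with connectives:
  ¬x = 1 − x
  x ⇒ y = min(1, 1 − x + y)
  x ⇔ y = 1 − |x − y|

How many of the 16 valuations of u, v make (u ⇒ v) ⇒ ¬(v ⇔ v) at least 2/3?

u = 0, v = 0 ↦ 0  <
u = 0, v = 1/3 ↦ 0  <
u = 0, v = 2/3 ↦ 0  <
u = 0, v = 1 ↦ 0  <
u = 1/3, v = 0 ↦ 1/3  <
u = 1/3, v = 1/3 ↦ 0  <
u = 1/3, v = 2/3 ↦ 0  <
u = 1/3, v = 1 ↦ 0  <
u = 2/3, v = 0 ↦ 2/3  ≥
u = 2/3, v = 1/3 ↦ 1/3  <
u = 2/3, v = 2/3 ↦ 0  <
u = 2/3, v = 1 ↦ 0  <
u = 1, v = 0 ↦ 1  ≥
u = 1, v = 1/3 ↦ 2/3  ≥
u = 1, v = 2/3 ↦ 1/3  <
u = 1, v = 1 ↦ 0  <
So 3 of the 16 assignments meet the threshold.

3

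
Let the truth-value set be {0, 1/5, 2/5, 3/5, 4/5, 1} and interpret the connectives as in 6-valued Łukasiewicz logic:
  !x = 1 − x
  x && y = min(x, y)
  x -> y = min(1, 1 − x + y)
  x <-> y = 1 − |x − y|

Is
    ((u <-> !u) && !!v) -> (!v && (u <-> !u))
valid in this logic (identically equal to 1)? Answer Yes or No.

Counterexample: take u = 1/5, v = 4/5.
!u = !1/5 = 4/5
u <-> !u = 1/5 <-> 4/5 = 2/5
!v = !4/5 = 1/5
!!v = !1/5 = 4/5
(u <-> !u) && !!v = 2/5 && 4/5 = 2/5
!v = !4/5 = 1/5
!u = !1/5 = 4/5
u <-> !u = 1/5 <-> 4/5 = 2/5
!v && (u <-> !u) = 1/5 && 2/5 = 1/5
((u <-> !u) && !!v) -> (!v && (u <-> !u)) = 2/5 -> 1/5 = 4/5
This gives 4/5 ≠ 1.

No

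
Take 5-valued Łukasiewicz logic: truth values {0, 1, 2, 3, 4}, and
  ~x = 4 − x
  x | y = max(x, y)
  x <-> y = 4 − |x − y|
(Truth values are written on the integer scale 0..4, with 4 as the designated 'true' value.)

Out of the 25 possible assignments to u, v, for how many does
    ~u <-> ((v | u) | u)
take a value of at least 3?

value 4: 5 assignments (counts)
value 3: 4 assignments (counts)
value 2: 8 assignments
value 1: 2 assignments
value 0: 6 assignments
So 9 of the 25 assignments meet the threshold.

9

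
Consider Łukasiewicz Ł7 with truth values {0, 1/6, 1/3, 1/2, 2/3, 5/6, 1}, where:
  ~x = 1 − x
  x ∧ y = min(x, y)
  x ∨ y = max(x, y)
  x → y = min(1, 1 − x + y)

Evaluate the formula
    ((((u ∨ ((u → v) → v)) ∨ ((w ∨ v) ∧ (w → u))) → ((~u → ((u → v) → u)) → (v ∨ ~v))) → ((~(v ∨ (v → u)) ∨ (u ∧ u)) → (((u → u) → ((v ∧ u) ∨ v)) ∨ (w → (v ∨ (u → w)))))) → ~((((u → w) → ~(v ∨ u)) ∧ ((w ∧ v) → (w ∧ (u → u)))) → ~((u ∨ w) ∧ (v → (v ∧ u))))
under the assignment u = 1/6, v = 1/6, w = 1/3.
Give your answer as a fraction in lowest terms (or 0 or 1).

1/6

u → v = 1/6 → 1/6 = 1
(u → v) → v = 1 → 1/6 = 1/6
u ∨ ((u → v) → v) = 1/6 ∨ 1/6 = 1/6
w ∨ v = 1/3 ∨ 1/6 = 1/3
w → u = 1/3 → 1/6 = 5/6
(w ∨ v) ∧ (w → u) = 1/3 ∧ 5/6 = 1/3
(u ∨ ((u → v) → v)) ∨ ((w ∨ v) ∧ (w → u)) = 1/6 ∨ 1/3 = 1/3
~u = ~1/6 = 5/6
u → v = 1/6 → 1/6 = 1
(u → v) → u = 1 → 1/6 = 1/6
~u → ((u → v) → u) = 5/6 → 1/6 = 1/3
~v = ~1/6 = 5/6
v ∨ ~v = 1/6 ∨ 5/6 = 5/6
(~u → ((u → v) → u)) → (v ∨ ~v) = 1/3 → 5/6 = 1
((u ∨ ((u → v) → v)) ∨ ((w ∨ v) ∧ (w → u))) → ((~u → ((u → v) → u)) → (v ∨ ~v)) = 1/3 → 1 = 1
v → u = 1/6 → 1/6 = 1
v ∨ (v → u) = 1/6 ∨ 1 = 1
~(v ∨ (v → u)) = ~1 = 0
u ∧ u = 1/6 ∧ 1/6 = 1/6
~(v ∨ (v → u)) ∨ (u ∧ u) = 0 ∨ 1/6 = 1/6
u → u = 1/6 → 1/6 = 1
v ∧ u = 1/6 ∧ 1/6 = 1/6
(v ∧ u) ∨ v = 1/6 ∨ 1/6 = 1/6
(u → u) → ((v ∧ u) ∨ v) = 1 → 1/6 = 1/6
u → w = 1/6 → 1/3 = 1
v ∨ (u → w) = 1/6 ∨ 1 = 1
w → (v ∨ (u → w)) = 1/3 → 1 = 1
((u → u) → ((v ∧ u) ∨ v)) ∨ (w → (v ∨ (u → w))) = 1/6 ∨ 1 = 1
(~(v ∨ (v → u)) ∨ (u ∧ u)) → (((u → u) → ((v ∧ u) ∨ v)) ∨ (w → (v ∨ (u → w)))) = 1/6 → 1 = 1
(((u ∨ ((u → v) → v)) ∨ ((w ∨ v) ∧ (w → u))) → ((~u → ((u → v) → u)) → (v ∨ ~v))) → ((~(v ∨ (v → u)) ∨ (u ∧ u)) → (((u → u) → ((v ∧ u) ∨ v)) ∨ (w → (v ∨ (u → w))))) = 1 → 1 = 1
u → w = 1/6 → 1/3 = 1
v ∨ u = 1/6 ∨ 1/6 = 1/6
~(v ∨ u) = ~1/6 = 5/6
(u → w) → ~(v ∨ u) = 1 → 5/6 = 5/6
w ∧ v = 1/3 ∧ 1/6 = 1/6
u → u = 1/6 → 1/6 = 1
w ∧ (u → u) = 1/3 ∧ 1 = 1/3
(w ∧ v) → (w ∧ (u → u)) = 1/6 → 1/3 = 1
((u → w) → ~(v ∨ u)) ∧ ((w ∧ v) → (w ∧ (u → u))) = 5/6 ∧ 1 = 5/6
u ∨ w = 1/6 ∨ 1/3 = 1/3
v ∧ u = 1/6 ∧ 1/6 = 1/6
v → (v ∧ u) = 1/6 → 1/6 = 1
(u ∨ w) ∧ (v → (v ∧ u)) = 1/3 ∧ 1 = 1/3
~((u ∨ w) ∧ (v → (v ∧ u))) = ~1/3 = 2/3
(((u → w) → ~(v ∨ u)) ∧ ((w ∧ v) → (w ∧ (u → u)))) → ~((u ∨ w) ∧ (v → (v ∧ u))) = 5/6 → 2/3 = 5/6
~((((u → w) → ~(v ∨ u)) ∧ ((w ∧ v) → (w ∧ (u → u)))) → ~((u ∨ w) ∧ (v → (v ∧ u)))) = ~5/6 = 1/6
((((u ∨ ((u → v) → v)) ∨ ((w ∨ v) ∧ (w → u))) → ((~u → ((u → v) → u)) → (v ∨ ~v))) → ((~(v ∨ (v → u)) ∨ (u ∧ u)) → (((u → u) → ((v ∧ u) ∨ v)) ∨ (w → (v ∨ (u → w)))))) → ~((((u → w) → ~(v ∨ u)) ∧ ((w ∧ v) → (w ∧ (u → u)))) → ~((u ∨ w) ∧ (v → (v ∧ u)))) = 1 → 1/6 = 1/6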